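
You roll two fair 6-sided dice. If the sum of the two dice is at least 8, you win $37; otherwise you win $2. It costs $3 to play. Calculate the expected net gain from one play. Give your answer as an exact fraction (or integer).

163/12 dollars

E[payout] = (7/12)·2 + (5/12)·37 = 199/12
Expected profit = 199/12 − 3 = 163/12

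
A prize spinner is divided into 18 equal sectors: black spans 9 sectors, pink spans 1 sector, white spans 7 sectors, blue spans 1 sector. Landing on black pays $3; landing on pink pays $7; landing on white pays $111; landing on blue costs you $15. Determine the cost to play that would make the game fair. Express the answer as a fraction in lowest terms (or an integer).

398/9 dollars

E[payout] = (9/18)·3 + (1/18)·7 + (7/18)·111 + (1/18)·(-15) = 398/9
Fair fee = E[payout] = 398/9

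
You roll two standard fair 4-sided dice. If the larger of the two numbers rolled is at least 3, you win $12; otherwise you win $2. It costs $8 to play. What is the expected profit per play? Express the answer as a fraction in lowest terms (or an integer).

3/2 dollars

E[payout] = (1/4)·2 + (3/4)·12 = 19/2
Expected profit = 19/2 − 8 = 3/2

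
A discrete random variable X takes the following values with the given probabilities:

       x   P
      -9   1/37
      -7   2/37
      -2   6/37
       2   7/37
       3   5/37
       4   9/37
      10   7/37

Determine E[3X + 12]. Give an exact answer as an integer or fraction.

744/37

E[3x+12] = (1/37)·(-15) + (2/37)·(-9) + (6/37)·6 + (7/37)·18 + (5/37)·21 + (9/37)·24 + (7/37)·42
     = 744/37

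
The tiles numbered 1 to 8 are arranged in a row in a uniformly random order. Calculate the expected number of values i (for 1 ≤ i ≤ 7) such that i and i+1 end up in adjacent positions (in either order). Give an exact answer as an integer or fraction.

For each i ∈ {1,…,7}, let Xᵢ = 1 if i and i+1 are adjacent. P(Xᵢ=1) = 2·(8−1)!/8! = 2/8.
By linearity, E[ΣXᵢ] = (7)·(2/8) = 7/4.

7/4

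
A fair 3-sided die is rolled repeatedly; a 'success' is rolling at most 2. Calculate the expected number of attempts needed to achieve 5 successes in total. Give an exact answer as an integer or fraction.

By linearity (sum of 5 independent geometric waits), E[trials] = 5/p = 5/(2/3) = 15/2.

15/2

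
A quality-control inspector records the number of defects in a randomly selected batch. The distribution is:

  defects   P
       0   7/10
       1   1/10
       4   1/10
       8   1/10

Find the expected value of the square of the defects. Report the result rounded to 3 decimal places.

8.100

E[X²] = (7/10)·0 + (1/10)·1 + (1/10)·16 + (1/10)·64
     = 81/10 ≈ 8.100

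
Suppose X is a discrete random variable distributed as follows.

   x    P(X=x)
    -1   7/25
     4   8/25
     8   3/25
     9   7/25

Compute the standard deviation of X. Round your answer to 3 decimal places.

E[X] = 112/25, E[X²] = 894/25
Var(X) = E[X²] − (E[X])² = 894/25 − 12544/625 = 9806/625
SD(X) = √(9806/625) ≈ 3.961

3.961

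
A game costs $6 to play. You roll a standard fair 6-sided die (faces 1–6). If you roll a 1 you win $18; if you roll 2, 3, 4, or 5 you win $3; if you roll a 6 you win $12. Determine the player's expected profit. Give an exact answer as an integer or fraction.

E[payout] = (2/3)·3 + (1/6)·12 + (1/6)·18 = 7
Expected profit = 7 − 6 = 1

$1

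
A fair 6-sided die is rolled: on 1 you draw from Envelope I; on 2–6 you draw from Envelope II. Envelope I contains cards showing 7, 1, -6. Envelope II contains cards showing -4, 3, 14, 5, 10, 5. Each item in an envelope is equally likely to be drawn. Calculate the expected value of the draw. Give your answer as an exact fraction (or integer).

169/36

E[X | Envelope I] = (7 + 1 − 6)/3 = 2/3
E[X | Envelope II] = (-4 + 3 + 14 + 5 + 10 + 5)/6 = 11/2
E[X] = (1/6)·2/3 + (5/6)·11/2 = 169/36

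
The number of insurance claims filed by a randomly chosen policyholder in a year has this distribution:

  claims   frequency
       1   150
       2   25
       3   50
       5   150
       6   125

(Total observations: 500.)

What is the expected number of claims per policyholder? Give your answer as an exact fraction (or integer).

37/10

Total = 500, so P(claims=1) = 150/500, etc.
E[X] = (3/10)·1 + (1/20)·2 + (1/10)·3 + (3/10)·5 + (1/4)·6
     = 37/10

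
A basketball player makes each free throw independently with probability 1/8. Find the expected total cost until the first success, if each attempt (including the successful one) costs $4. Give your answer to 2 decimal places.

E[#attempts] = 1/p = 8; E[cost] = 4·8 = 32.
≈ 32.00

$32.00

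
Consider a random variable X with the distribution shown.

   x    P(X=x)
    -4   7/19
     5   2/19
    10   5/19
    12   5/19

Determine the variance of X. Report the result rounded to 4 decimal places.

49.2909

E[X] = (7/19)·(-4) + (2/19)·5 + (5/19)·10 + (5/19)·12 = 92/19
E[X²] = (7/19)·16 + (2/19)·25 + (5/19)·100 + (5/19)·144 = 1382/19
Var(X) = 1382/19 − (92/19)² = 17794/361 ≈ 49.2909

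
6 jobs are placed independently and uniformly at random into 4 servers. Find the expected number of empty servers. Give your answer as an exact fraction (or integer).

Let Xⱼ=1 if server j is empty. P(Xⱼ=1) = ((4-1)/4)^6 = 729/4096.
By linearity, E[#empty] = 4·729/4096 = 729/1024.

729/1024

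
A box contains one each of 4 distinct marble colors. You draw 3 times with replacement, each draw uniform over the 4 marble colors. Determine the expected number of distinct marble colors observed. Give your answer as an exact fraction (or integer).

Let Xⱼ=1 if type j appears at least once. P(Xⱼ=1) = 1 − ((4−1)/4)^3 = 37/64.
E[#distinct] = 4·37/64 = 37/16.

37/16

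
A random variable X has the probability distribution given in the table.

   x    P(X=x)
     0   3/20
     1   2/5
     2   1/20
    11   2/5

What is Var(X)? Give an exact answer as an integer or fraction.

E[X] = (3/20)·0 + (2/5)·1 + (1/20)·2 + (2/5)·11 = 49/10
E[X²] = (3/20)·0 + (2/5)·1 + (1/20)·4 + (2/5)·121 = 49
Var(X) = 49 − (49/10)² = 2499/100

2499/100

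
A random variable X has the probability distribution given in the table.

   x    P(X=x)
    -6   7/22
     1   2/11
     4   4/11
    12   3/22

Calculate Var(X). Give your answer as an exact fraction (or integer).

E[X] = (7/22)·(-6) + (2/11)·1 + (4/11)·4 + (3/22)·12 = 15/11
E[X²] = (7/22)·36 + (2/11)·1 + (4/11)·16 + (3/22)·144 = 408/11
Var(X) = 408/11 − (15/11)² = 4263/121

4263/121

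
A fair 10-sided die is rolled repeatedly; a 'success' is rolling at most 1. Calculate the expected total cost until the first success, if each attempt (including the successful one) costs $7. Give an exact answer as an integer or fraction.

E[#attempts] = 1/p = 10; E[cost] = 7·10 = 70.

$70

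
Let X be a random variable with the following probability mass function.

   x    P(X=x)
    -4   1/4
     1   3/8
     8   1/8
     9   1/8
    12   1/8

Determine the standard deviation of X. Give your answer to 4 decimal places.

E[X] = 3, E[X²] = 81/2
Var(X) = E[X²] − (E[X])² = 81/2 − 9 = 63/2
SD(X) = √(63/2) ≈ 5.6125

5.6125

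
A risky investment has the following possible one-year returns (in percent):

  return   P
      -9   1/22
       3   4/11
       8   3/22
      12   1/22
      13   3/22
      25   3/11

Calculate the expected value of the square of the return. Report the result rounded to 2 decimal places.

E[X²] = (1/22)·81 + (4/11)·9 + (3/22)·64 + (1/22)·144 + (3/22)·169 + (3/11)·625
     = 2373/11 ≈ 215.73

215.73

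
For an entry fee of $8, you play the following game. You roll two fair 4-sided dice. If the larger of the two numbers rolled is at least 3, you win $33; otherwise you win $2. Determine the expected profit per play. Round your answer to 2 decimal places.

$17.25

E[payout] = (1/4)·2 + (3/4)·33 = 101/4
Expected profit = 101/4 − 8 = 69/4 ≈ $17.25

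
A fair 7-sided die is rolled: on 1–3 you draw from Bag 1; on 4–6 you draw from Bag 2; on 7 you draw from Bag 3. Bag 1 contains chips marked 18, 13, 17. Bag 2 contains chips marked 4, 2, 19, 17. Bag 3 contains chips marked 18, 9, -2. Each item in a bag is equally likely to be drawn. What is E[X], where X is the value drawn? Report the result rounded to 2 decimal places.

12.55

E[X | Bag 1] = (18 + 13 + 17)/3 = 16
E[X | Bag 2] = (4 + 2 + 19 + 17)/4 = 21/2
E[X | Bag 3] = (18 + 9 − 2)/3 = 25/3
E[X] = (3/7)·16 + (3/7)·21/2 + (1/7)·25/3 = 527/42 ≈ 12.55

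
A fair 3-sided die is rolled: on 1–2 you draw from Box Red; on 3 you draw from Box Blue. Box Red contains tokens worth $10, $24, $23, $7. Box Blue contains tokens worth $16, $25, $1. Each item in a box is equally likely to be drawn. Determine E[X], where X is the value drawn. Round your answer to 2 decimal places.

$15.33

E[X | Box Red] = (10 + 24 + 23 + 7)/4 = 16
E[X | Box Blue] = (16 + 25 + 1)/3 = 14
E[X] = (2/3)·16 + (1/3)·14 = 46/3 ≈ 15.33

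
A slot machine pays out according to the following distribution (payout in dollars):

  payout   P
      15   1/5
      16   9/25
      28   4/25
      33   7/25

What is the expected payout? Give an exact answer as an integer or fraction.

562/25 dollars

E[X] = (1/5)·15 + (9/25)·16 + (4/25)·28 + (7/25)·33
     = 562/25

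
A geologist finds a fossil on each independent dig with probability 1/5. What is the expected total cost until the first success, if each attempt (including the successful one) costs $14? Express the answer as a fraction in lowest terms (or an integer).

E[#attempts] = 1/p = 5; E[cost] = 14·5 = 70.

$70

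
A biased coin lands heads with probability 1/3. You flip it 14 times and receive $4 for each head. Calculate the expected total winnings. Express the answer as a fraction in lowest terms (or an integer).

E[#heads] = 14·1/3 = 14/3 (linearity over flips).
E[winnings] = 4·14/3 = 56/3.

56/3 dollars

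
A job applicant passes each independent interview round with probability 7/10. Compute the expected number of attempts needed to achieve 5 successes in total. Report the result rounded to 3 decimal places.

By linearity (sum of 5 independent geometric waits), E[trials] = 5/p = 5/(7/10) = 50/7.
≈ 7.143

7.143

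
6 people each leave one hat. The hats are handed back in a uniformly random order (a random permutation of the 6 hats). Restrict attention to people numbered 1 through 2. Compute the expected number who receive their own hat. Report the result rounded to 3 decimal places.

0.333

Let Xᵢ = 1 if person i gets their own hat. For each i, P(Xᵢ=1) = 1/6.
By linearity of expectation, E[X₁+…+X_2] = 2·(1/6) = 1/3.
≈ 0.333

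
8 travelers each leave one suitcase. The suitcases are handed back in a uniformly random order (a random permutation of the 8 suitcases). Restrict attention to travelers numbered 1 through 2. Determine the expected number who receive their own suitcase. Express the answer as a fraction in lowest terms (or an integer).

1/4

Let Xᵢ = 1 if person i gets their own suitcase. For each i, P(Xᵢ=1) = 1/8.
By linearity of expectation, E[X₁+…+X_2] = 2·(1/8) = 1/4.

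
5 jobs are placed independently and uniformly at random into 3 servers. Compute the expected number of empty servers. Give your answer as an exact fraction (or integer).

32/81

Let Xⱼ=1 if server j is empty. P(Xⱼ=1) = ((3-1)/3)^5 = 32/243.
By linearity, E[#empty] = 3·32/243 = 32/81.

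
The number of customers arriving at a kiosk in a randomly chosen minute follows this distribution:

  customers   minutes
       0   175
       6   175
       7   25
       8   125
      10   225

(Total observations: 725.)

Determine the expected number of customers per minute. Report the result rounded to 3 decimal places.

Total = 725, so P(customers=0) = 175/725, etc.
E[X] = (7/29)·0 + (7/29)·6 + (1/29)·7 + (5/29)·8 + (9/29)·10
     = 179/29 ≈ 6.172

6.172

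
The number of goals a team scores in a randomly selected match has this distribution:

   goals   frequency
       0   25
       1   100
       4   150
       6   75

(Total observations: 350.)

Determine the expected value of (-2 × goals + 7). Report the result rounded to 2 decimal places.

Total = 350, so P(goals=0) = 25/350, etc.
E[-2x+7] = (1/14)·7 + (2/7)·5 + (3/7)·(-1) + (3/14)·(-5)
     = 3/7 ≈ 0.43

0.43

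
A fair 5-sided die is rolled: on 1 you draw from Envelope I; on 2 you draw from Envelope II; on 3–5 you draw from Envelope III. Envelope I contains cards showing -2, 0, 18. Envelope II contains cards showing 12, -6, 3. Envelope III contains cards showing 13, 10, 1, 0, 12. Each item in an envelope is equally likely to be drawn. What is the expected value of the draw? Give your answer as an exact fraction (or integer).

E[X | Envelope I] = (-2 + 0 + 18)/3 = 16/3
E[X | Envelope II] = (12 − 6 + 3)/3 = 3
E[X | Envelope III] = (13 + 10 + 1 + 0 + 12)/5 = 36/5
E[X] = (1/5)·16/3 + (1/5)·3 + (3/5)·36/5 = 449/75

449/75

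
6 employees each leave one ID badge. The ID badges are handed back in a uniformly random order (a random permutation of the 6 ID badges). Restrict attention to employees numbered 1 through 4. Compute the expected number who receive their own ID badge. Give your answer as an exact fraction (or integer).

Let Xᵢ = 1 if person i gets their own ID badge. For each i, P(Xᵢ=1) = 1/6.
By linearity of expectation, E[X₁+…+X_4] = 4·(1/6) = 2/3.

2/3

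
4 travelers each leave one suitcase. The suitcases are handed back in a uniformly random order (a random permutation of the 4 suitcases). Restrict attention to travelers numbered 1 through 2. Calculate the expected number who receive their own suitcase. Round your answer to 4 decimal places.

Let Xᵢ = 1 if person i gets their own suitcase. For each i, P(Xᵢ=1) = 1/4.
By linearity of expectation, E[X₁+…+X_2] = 2·(1/4) = 1/2.
≈ 0.5000

0.5000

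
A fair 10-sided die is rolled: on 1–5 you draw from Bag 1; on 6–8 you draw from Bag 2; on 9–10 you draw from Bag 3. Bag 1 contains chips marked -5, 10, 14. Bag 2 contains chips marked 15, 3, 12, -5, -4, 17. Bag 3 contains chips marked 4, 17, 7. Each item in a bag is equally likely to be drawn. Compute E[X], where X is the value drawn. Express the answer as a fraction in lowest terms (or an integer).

E[X | Bag 1] = (-5 + 10 + 14)/3 = 19/3
E[X | Bag 2] = (15 + 3 + 12 − 5 − 4 + 17)/6 = 19/3
E[X | Bag 3] = (4 + 17 + 7)/3 = 28/3
E[X] = (1/2)·19/3 + (3/10)·19/3 + (1/5)·28/3 = 104/15

104/15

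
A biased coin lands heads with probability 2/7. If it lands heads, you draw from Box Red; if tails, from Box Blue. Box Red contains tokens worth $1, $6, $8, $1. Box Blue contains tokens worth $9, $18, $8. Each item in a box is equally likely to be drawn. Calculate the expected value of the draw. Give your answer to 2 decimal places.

E[X | Box Red] = (1 + 6 + 8 + 1)/4 = 4
E[X | Box Blue] = (9 + 18 + 8)/3 = 35/3
E[X] = (2/7)·4 + (5/7)·35/3 = 199/21 ≈ 9.48

$9.48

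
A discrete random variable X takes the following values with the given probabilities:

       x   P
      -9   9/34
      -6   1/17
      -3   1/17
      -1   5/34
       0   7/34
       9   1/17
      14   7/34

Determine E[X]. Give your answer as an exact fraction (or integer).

E[X] = (9/34)·(-9) + (1/17)·(-6) + (1/17)·(-3) + (5/34)·(-1) + (7/34)·0 + (1/17)·9 + (7/34)·14
     = 6/17

6/17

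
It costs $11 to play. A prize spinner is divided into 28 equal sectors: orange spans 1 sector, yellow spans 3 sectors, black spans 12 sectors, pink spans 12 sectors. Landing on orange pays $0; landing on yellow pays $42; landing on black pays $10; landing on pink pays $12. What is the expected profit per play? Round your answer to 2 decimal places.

$2.93

E[payout] = (1/28)·0 + (3/28)·42 + (12/28)·10 + (12/28)·12 = 195/14
Expected profit = 195/14 − 11 = 41/14 ≈ $2.93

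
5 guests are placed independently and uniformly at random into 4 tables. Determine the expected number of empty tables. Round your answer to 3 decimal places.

0.949

Let Xⱼ=1 if table j is empty. P(Xⱼ=1) = ((4-1)/4)^5 = 243/1024.
By linearity, E[#empty] = 4·243/1024 = 243/256.
≈ 0.949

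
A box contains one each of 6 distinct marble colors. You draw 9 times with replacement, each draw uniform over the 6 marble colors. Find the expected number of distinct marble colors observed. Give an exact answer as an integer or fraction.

Let Xⱼ=1 if type j appears at least once. P(Xⱼ=1) = 1 − ((6−1)/6)^9 = 8124571/10077696.
E[#distinct] = 6·8124571/10077696 = 8124571/1679616.

8124571/1679616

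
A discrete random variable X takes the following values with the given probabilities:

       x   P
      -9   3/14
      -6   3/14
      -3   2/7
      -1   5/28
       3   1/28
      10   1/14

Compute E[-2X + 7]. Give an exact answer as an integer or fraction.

E[-2x+7] = (3/14)·25 + (3/14)·19 + (2/7)·13 + (5/28)·9 + (1/28)·1 + (1/14)·(-13)
     = 97/7

97/7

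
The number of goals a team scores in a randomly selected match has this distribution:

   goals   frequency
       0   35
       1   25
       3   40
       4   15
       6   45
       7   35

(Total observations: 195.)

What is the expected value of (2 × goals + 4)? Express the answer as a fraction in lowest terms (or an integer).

Total = 195, so P(goals=0) = 35/195, etc.
E[2x+4] = (7/39)·4 + (5/39)·6 + (8/39)·10 + (1/13)·12 + (3/13)·16 + (7/39)·18
     = 148/13

148/13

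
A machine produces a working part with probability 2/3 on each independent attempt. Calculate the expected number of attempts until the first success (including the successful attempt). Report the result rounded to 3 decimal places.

For a geometric distribution, E[trials] = 1/p = 1/(2/3) = 3/2.
≈ 1.500

1.500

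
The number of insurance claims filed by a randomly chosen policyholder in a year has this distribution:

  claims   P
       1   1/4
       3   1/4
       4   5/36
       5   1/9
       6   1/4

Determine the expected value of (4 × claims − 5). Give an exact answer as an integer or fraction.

85/9

E[4x-5] = (1/4)·(-1) + (1/4)·7 + (5/36)·11 + (1/9)·15 + (1/4)·19
     = 85/9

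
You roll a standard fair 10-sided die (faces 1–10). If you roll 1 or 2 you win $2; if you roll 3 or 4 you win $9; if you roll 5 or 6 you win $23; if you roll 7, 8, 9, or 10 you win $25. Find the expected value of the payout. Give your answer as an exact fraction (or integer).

84/5 dollars

E[payout] = (1/5)·2 + (1/5)·9 + (1/5)·23 + (2/5)·25 = 84/5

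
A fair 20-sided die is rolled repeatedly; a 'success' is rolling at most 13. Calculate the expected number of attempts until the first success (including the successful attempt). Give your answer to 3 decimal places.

For a geometric distribution, E[trials] = 1/p = 1/(13/20) = 20/13.
≈ 1.538

1.538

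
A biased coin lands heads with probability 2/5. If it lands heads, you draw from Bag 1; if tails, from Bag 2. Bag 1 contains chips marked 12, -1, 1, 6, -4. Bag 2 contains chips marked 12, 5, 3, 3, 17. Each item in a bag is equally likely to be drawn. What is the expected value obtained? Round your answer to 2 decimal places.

5.92

E[X | Bag 1] = (12 − 1 + 1 + 6 − 4)/5 = 14/5
E[X | Bag 2] = (12 + 5 + 3 + 3 + 17)/5 = 8
E[X] = (2/5)·14/5 + (3/5)·8 = 148/25 ≈ 5.92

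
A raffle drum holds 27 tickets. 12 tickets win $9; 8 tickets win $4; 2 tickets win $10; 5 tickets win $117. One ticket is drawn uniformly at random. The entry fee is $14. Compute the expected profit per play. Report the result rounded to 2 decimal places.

E[payout] = (12/27)·9 + (8/27)·4 + (2/27)·10 + (5/27)·117 = 745/27
Expected profit = 745/27 − 14 = 367/27 ≈ $13.59

$13.59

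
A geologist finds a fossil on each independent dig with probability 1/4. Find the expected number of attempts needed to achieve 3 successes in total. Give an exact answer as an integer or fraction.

By linearity (sum of 3 independent geometric waits), E[trials] = 3/p = 3/(1/4) = 12.

12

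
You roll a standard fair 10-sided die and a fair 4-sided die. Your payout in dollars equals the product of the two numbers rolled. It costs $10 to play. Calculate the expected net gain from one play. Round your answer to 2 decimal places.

$3.75

Distribution of the product of the two numbers rolled: 1 w.p. 1/40, 2 w.p. 1/20, 3 w.p. 1/20, 4 w.p. 3/40, 5 w.p. 1/40, 6 w.p. 3/40, …
E[payout] = (1/40)·1 + (1/20)·2 + (1/20)·3 + (3/40)·4 + (1/40)·5 + (3/40)·6 + (1/40)·7 + (3/40)·8 + (1/20)·9 + (1/20)·10 + (3/40)·12 + (1/40)·14 + (1/40)·15 + (1/20)·16 + (1/20)·18 + (1/20)·20 + (1/40)·21 + (1/20)·24 + (1/40)·27 + (1/40)·28 + (1/40)·30 + (1/40)·32 + (1/40)·36 + (1/40)·40 = 55/4
Expected profit = 55/4 − 10 = 15/4 ≈ $3.75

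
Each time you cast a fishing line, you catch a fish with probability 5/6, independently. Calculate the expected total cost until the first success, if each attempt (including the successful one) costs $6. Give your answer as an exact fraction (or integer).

E[#attempts] = 1/p = 6/5; E[cost] = 6·6/5 = 36/5.

36/5 dollars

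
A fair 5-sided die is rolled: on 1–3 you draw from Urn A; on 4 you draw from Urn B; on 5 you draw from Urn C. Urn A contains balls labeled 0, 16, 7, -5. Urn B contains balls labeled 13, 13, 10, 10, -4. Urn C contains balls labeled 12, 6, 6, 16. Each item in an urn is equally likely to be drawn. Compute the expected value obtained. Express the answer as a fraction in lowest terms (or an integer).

319/50

E[X | Urn A] = (0 + 16 + 7 − 5)/4 = 9/2
E[X | Urn B] = (13 + 13 + 10 + 10 − 4)/5 = 42/5
E[X | Urn C] = (12 + 6 + 6 + 16)/4 = 10
E[X] = (3/5)·9/2 + (1/5)·42/5 + (1/5)·10 = 319/50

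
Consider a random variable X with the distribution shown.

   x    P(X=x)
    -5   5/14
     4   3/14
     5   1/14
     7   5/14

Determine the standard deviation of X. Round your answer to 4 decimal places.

E[X] = 27/14, E[X²] = 443/14
Var(X) = E[X²] − (E[X])² = 443/14 − 729/196 = 5473/196
SD(X) = √(5473/196) ≈ 5.2843

5.2843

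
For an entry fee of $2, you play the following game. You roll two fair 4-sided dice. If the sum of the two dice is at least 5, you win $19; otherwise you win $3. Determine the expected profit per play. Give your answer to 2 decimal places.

E[payout] = (3/8)·3 + (5/8)·19 = 13
Expected profit = 13 − 2 = 11 ≈ $11.00

$11.00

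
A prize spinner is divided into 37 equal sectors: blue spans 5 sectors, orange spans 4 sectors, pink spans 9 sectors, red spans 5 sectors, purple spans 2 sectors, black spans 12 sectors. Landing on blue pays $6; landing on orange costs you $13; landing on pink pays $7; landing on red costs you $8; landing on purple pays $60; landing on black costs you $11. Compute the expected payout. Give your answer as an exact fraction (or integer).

-11/37 dollars

E[payout] = (5/37)·6 + (4/37)·(-13) + (9/37)·7 + (5/37)·(-8) + (2/37)·60 + (12/37)·(-11) = -11/37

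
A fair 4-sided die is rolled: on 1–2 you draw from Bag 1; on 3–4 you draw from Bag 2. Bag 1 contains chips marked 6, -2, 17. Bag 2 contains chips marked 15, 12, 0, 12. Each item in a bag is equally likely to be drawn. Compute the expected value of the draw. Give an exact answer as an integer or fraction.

E[X | Bag 1] = (6 − 2 + 17)/3 = 7
E[X | Bag 2] = (15 + 12 + 0 + 12)/4 = 39/4
E[X] = (1/2)·7 + (1/2)·39/4 = 67/8

67/8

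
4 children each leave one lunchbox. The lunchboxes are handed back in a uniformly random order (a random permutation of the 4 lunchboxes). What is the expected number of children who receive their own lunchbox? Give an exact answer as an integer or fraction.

1

Let Xᵢ = 1 if person i gets their own lunchbox. For each i, P(Xᵢ=1) = 1/4.
By linearity of expectation, E[X₁+…+X_4] = 4·(1/4) = 1.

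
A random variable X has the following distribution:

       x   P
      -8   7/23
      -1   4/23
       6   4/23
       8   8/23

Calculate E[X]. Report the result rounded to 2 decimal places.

E[X] = (7/23)·(-8) + (4/23)·(-1) + (4/23)·6 + (8/23)·8
     = 28/23 ≈ 1.22

1.22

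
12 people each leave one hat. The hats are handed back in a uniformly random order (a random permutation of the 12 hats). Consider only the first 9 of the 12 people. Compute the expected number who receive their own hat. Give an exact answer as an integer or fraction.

Let Xᵢ = 1 if person i gets their own hat. For each i, P(Xᵢ=1) = 1/12.
By linearity of expectation, E[X₁+…+X_9] = 9·(1/12) = 3/4.

3/4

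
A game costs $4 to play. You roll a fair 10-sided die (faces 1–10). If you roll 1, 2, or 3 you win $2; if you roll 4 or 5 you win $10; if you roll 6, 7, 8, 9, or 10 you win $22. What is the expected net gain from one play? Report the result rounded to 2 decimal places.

$9.60

E[payout] = (3/10)·2 + (1/5)·10 + (1/2)·22 = 68/5
Expected profit = 68/5 − 4 = 48/5 ≈ $9.60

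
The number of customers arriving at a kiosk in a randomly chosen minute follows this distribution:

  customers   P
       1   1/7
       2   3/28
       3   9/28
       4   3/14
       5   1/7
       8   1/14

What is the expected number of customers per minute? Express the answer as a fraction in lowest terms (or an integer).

E[X] = (1/7)·1 + (3/28)·2 + (9/28)·3 + (3/14)·4 + (1/7)·5 + (1/14)·8
     = 97/28

97/28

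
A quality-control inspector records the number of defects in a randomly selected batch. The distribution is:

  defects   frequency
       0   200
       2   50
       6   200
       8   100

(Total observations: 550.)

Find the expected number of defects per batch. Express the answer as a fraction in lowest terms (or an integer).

42/11

Total = 550, so P(defects=0) = 200/550, etc.
E[X] = (4/11)·0 + (1/11)·2 + (4/11)·6 + (2/11)·8
     = 42/11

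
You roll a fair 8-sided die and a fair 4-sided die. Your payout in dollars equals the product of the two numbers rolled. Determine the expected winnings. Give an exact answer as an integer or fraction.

45/4 dollars

Distribution of the product of the two numbers rolled: 1 w.p. 1/32, 2 w.p. 1/16, 3 w.p. 1/16, 4 w.p. 3/32, 5 w.p. 1/32, 6 w.p. 3/32, …
E[payout] = (1/32)·1 + (1/16)·2 + (1/16)·3 + (3/32)·4 + (1/32)·5 + (3/32)·6 + (1/32)·7 + (3/32)·8 + (1/32)·9 + (1/32)·10 + (3/32)·12 + (1/32)·14 + (1/32)·15 + (1/16)·16 + (1/32)·18 + (1/32)·20 + (1/32)·21 + (1/16)·24 + (1/32)·28 + (1/32)·32 = 45/4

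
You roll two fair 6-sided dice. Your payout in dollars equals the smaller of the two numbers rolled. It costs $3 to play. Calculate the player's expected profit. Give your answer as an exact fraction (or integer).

-17/36 dollars

Distribution of the smaller of the two numbers rolled: 1 w.p. 11/36, 2 w.p. 1/4, 3 w.p. 7/36, 4 w.p. 5/36, 5 w.p. 1/12, 6 w.p. 1/36
E[payout] = (11/36)·1 + (1/4)·2 + (7/36)·3 + (5/36)·4 + (1/12)·5 + (1/36)·6 = 91/36
Expected profit = 91/36 − 3 = -17/36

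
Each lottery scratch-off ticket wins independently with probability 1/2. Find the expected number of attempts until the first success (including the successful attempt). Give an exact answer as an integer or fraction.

For a geometric distribution, E[trials] = 1/p = 1/(1/2) = 2.

2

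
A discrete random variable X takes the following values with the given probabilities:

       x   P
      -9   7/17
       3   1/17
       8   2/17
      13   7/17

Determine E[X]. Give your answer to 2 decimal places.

2.76

E[X] = (7/17)·(-9) + (1/17)·3 + (2/17)·8 + (7/17)·13
     = 47/17 ≈ 2.76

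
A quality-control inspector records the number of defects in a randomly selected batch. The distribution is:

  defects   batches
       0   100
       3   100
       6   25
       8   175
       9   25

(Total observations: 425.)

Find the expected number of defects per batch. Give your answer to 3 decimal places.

Total = 425, so P(defects=0) = 100/425, etc.
E[X] = (4/17)·0 + (4/17)·3 + (1/17)·6 + (7/17)·8 + (1/17)·9
     = 83/17 ≈ 4.882

4.882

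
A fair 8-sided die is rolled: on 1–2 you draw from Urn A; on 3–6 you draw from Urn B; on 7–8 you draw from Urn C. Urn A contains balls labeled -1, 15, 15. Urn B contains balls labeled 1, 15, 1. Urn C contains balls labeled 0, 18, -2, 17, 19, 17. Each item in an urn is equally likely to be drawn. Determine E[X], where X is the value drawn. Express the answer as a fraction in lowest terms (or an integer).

E[X | Urn A] = (-1 + 15 + 15)/3 = 29/3
E[X | Urn B] = (1 + 15 + 1)/3 = 17/3
E[X | Urn C] = (0 + 18 − 2 + 17 + 19 + 17)/6 = 23/2
E[X] = (1/4)·29/3 + (1/2)·17/3 + (1/4)·23/2 = 65/8

65/8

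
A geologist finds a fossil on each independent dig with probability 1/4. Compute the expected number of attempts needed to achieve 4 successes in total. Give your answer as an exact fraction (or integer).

By linearity (sum of 4 independent geometric waits), E[trials] = 4/p = 4/(1/4) = 16.

16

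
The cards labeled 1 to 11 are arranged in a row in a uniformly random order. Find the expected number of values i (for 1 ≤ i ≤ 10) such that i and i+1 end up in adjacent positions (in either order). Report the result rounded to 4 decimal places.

For each i ∈ {1,…,10}, let Xᵢ = 1 if i and i+1 are adjacent. P(Xᵢ=1) = 2·(11−1)!/11! = 2/11.
By linearity, E[ΣXᵢ] = (10)·(2/11) = 20/11.
≈ 1.8182

1.8182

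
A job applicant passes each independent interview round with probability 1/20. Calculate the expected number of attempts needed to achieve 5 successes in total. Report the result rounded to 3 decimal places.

100.000

By linearity (sum of 5 independent geometric waits), E[trials] = 5/p = 5/(1/20) = 100.
≈ 100.000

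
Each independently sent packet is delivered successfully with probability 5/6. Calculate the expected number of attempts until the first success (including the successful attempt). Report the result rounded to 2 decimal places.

1.20

For a geometric distribution, E[trials] = 1/p = 1/(5/6) = 6/5.
≈ 1.20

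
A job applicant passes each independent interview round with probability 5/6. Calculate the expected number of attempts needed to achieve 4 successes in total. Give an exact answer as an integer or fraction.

24/5

By linearity (sum of 4 independent geometric waits), E[trials] = 4/p = 4/(5/6) = 24/5.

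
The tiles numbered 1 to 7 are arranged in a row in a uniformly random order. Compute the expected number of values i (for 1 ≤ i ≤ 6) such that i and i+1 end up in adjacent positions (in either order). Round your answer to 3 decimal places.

1.714

For each i ∈ {1,…,6}, let Xᵢ = 1 if i and i+1 are adjacent. P(Xᵢ=1) = 2·(7−1)!/7! = 2/7.
By linearity, E[ΣXᵢ] = (6)·(2/7) = 12/7.
≈ 1.714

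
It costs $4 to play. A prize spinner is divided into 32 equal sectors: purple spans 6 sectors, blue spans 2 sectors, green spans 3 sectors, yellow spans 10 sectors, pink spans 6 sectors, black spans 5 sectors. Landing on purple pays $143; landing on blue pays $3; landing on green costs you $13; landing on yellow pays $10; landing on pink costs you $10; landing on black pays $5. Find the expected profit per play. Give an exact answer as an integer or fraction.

E[payout] = (6/32)·143 + (2/32)·3 + (3/32)·(-13) + (10/32)·10 + (6/32)·(-10) + (5/32)·5 = 445/16
Expected profit = 445/16 − 4 = 381/16

381/16 dollars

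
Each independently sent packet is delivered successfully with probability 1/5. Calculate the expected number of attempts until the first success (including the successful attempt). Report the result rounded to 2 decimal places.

For a geometric distribution, E[trials] = 1/p = 1/(1/5) = 5.
≈ 5.00

5.00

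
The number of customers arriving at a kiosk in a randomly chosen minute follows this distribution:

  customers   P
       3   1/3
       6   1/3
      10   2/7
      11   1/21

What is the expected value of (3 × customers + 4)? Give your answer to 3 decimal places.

E[3x+4] = (1/3)·13 + (1/3)·22 + (2/7)·34 + (1/21)·37
     = 162/7 ≈ 23.143

23.143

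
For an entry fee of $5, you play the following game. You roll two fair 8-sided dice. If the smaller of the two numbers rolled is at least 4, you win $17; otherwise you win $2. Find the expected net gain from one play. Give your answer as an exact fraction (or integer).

183/64 dollars

E[payout] = (39/64)·2 + (25/64)·17 = 503/64
Expected profit = 503/64 − 5 = 183/64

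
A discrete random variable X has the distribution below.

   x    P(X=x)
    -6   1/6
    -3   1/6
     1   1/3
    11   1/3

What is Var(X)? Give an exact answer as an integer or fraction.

E[X] = (1/6)·(-6) + (1/6)·(-3) + (1/3)·1 + (1/3)·11 = 5/2
E[X²] = (1/6)·36 + (1/6)·9 + (1/3)·1 + (1/3)·121 = 289/6
Var(X) = 289/6 − (5/2)² = 503/12

503/12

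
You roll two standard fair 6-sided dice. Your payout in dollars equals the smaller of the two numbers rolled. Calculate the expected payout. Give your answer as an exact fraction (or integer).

Distribution of the smaller of the two numbers rolled: 1 w.p. 11/36, 2 w.p. 1/4, 3 w.p. 7/36, 4 w.p. 5/36, 5 w.p. 1/12, 6 w.p. 1/36
E[payout] = (11/36)·1 + (1/4)·2 + (7/36)·3 + (5/36)·4 + (1/12)·5 + (1/36)·6 = 91/36

91/36 dollars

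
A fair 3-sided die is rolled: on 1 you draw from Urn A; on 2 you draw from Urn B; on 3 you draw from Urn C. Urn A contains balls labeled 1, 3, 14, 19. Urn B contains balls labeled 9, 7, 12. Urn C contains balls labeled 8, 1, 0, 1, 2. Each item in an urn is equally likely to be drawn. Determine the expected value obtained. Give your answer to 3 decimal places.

6.994

E[X | Urn A] = (1 + 3 + 14 + 19)/4 = 37/4
E[X | Urn B] = (9 + 7 + 12)/3 = 28/3
E[X | Urn C] = (8 + 1 + 0 + 1 + 2)/5 = 12/5
E[X] = (1/3)·37/4 + (1/3)·28/3 + (1/3)·12/5 = 1259/180 ≈ 6.994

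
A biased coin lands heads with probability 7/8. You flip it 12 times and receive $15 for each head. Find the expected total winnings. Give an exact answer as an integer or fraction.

E[#heads] = 12·7/8 = 21/2 (linearity over flips).
E[winnings] = 15·21/2 = 315/2.

315/2 dollars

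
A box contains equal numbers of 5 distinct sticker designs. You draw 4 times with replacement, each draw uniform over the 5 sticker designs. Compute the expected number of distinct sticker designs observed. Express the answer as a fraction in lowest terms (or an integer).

Let Xⱼ=1 if type j appears at least once. P(Xⱼ=1) = 1 − ((5−1)/5)^4 = 369/625.
E[#distinct] = 5·369/625 = 369/125.

369/125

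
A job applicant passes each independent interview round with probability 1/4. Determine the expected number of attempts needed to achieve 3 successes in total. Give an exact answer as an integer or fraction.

12

By linearity (sum of 3 independent geometric waits), E[trials] = 3/p = 3/(1/4) = 12.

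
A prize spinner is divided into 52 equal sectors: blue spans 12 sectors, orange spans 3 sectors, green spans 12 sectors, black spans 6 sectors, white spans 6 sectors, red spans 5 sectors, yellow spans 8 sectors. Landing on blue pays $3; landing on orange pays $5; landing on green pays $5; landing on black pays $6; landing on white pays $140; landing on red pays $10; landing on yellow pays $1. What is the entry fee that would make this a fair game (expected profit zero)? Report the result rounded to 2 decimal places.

$20.10

E[payout] = (12/52)·3 + (3/52)·5 + (12/52)·5 + (6/52)·6 + (6/52)·140 + (5/52)·10 + (8/52)·1 = 1045/52
Fair fee = E[payout] = 1045/52 ≈ $20.10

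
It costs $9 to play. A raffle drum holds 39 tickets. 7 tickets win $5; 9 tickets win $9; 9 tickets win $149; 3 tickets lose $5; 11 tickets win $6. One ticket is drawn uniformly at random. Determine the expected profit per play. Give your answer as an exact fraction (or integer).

89/3 dollars

E[payout] = (7/39)·5 + (9/39)·9 + (9/39)·149 + (3/39)·(-5) + (11/39)·6 = 116/3
Expected profit = 116/3 − 9 = 89/3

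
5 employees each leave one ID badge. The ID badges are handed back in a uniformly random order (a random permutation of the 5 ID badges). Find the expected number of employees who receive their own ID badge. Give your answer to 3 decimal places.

1.000

Let Xᵢ = 1 if person i gets their own ID badge. For each i, P(Xᵢ=1) = 1/5.
By linearity of expectation, E[X₁+…+X_5] = 5·(1/5) = 1.
≈ 1.000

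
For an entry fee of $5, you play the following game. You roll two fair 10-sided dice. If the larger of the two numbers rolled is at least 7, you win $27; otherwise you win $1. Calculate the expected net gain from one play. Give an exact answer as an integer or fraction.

E[payout] = (9/25)·1 + (16/25)·27 = 441/25
Expected profit = 441/25 − 5 = 316/25

316/25 dollars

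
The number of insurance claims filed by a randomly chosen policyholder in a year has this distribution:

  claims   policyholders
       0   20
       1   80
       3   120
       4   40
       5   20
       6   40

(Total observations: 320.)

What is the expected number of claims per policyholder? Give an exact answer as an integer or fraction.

Total = 320, so P(claims=0) = 20/320, etc.
E[X] = (1/16)·0 + (1/4)·1 + (3/8)·3 + (1/8)·4 + (1/16)·5 + (1/8)·6
     = 47/16

47/16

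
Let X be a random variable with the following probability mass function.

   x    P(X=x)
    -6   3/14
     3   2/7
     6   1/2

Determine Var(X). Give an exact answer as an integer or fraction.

1062/49

E[X] = (3/14)·(-6) + (2/7)·3 + (1/2)·6 = 18/7
E[X²] = (3/14)·36 + (2/7)·9 + (1/2)·36 = 198/7
Var(X) = 198/7 − (18/7)² = 1062/49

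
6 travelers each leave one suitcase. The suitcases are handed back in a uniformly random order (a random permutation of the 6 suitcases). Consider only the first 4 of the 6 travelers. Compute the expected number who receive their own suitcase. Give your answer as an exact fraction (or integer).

Let Xᵢ = 1 if person i gets their own suitcase. For each i, P(Xᵢ=1) = 1/6.
By linearity of expectation, E[X₁+…+X_4] = 4·(1/6) = 2/3.

2/3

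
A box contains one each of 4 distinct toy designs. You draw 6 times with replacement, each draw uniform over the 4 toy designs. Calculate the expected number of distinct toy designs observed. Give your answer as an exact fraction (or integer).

3367/1024

Let Xⱼ=1 if type j appears at least once. P(Xⱼ=1) = 1 − ((4−1)/4)^6 = 3367/4096.
E[#distinct] = 4·3367/4096 = 3367/1024.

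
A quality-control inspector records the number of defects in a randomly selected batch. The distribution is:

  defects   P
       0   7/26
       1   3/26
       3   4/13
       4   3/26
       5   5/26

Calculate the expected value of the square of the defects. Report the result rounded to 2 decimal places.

E[X²] = (7/26)·0 + (3/26)·1 + (4/13)·9 + (3/26)·16 + (5/26)·25
     = 124/13 ≈ 9.54

9.54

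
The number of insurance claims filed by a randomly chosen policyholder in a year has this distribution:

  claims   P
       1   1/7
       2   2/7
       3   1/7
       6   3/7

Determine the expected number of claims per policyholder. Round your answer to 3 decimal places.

3.714

E[X] = (1/7)·1 + (2/7)·2 + (1/7)·3 + (3/7)·6
     = 26/7 ≈ 3.714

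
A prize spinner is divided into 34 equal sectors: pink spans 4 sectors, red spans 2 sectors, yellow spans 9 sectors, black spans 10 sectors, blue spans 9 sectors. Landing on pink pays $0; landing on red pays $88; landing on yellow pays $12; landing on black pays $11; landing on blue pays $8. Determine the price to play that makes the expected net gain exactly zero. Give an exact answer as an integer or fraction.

233/17 dollars

E[payout] = (4/34)·0 + (2/34)·88 + (9/34)·12 + (10/34)·11 + (9/34)·8 = 233/17
Fair fee = E[payout] = 233/17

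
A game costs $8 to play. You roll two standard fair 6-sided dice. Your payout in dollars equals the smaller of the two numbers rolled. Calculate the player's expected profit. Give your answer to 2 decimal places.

Distribution of the smaller of the two numbers rolled: 1 w.p. 11/36, 2 w.p. 1/4, 3 w.p. 7/36, 4 w.p. 5/36, 5 w.p. 1/12, 6 w.p. 1/36
E[payout] = (11/36)·1 + (1/4)·2 + (7/36)·3 + (5/36)·4 + (1/12)·5 + (1/36)·6 = 91/36
Expected profit = 91/36 − 8 = -197/36 ≈ -$5.47

-$5.47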